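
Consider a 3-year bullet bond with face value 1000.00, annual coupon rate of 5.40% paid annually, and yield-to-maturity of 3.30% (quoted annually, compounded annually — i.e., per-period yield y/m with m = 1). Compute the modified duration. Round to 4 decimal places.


Coupon per period c = face * coupon_rate / m = 54.000000
Periods per year m = 1; per-period yield y/m = 0.033000
Number of cashflows N = 3
Cashflows (t years, CF_t, discount factor 1/(1+y/m)^(m*t), PV):
  t = 1.0000: CF_t = 54.000000, DF = 0.968054, PV = 52.274927
  t = 2.0000: CF_t = 54.000000, DF = 0.937129, PV = 50.604964
  t = 3.0000: CF_t = 1054.000000, DF = 0.907192, PV = 956.179980
Price P = sum_t PV_t = 1059.059871
First compute Macaulay numerator sum_t t * PV_t:
  t * PV_t at t = 1.0000: 52.274927
  t * PV_t at t = 2.0000: 101.209927
  t * PV_t at t = 3.0000: 2868.539939
Macaulay duration D = 3022.024794 / 1059.059871 = 2.853498
Modified duration = D / (1 + y/m) = 2.853498 / (1 + 0.033000) = 2.762340

Answer: Modified duration = 2.7623


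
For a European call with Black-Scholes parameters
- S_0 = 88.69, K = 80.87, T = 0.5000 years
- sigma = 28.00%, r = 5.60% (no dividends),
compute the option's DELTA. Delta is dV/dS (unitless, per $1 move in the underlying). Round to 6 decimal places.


d1 = 0.7066230003; d2 = 0.5086331016
phi(d1) = 0.3108028267; exp(-qT) = 1.0000000000; exp(-rT) = 0.9723883668
N(d1) = 0.7600996042
Delta = exp(-qT) * N(d1) = 1.0000000000 * 0.7600996042 = 0.760100

Answer: Delta = 0.760100


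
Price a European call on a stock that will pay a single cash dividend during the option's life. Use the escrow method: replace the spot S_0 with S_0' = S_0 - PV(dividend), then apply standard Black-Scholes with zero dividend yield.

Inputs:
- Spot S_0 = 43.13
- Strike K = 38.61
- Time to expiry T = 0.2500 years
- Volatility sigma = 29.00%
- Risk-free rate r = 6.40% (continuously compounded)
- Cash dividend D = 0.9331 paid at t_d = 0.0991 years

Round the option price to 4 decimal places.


Answer: Price = 5.0009

Derivation:
PV(D) = D * exp(-r * t_d) = 0.9331 * 0.99367767 = 0.92720063
S_0' = S_0 - PV(D) = 43.1300 - 0.92720063 = 42.20279937
d1 = (ln(S_0'/K) + (r + sigma^2/2)*T) / (sigma*sqrt(T)) = 0.79646720
d2 = d1 - sigma*sqrt(T) = 0.65146720
exp(-rT) = 0.98412732
N(d1) = 0.78711973; N(d2) = 0.74262753
C = S_0' * N(d1) - K * exp(-rT) * N(d2) = 42.20279937 * 0.78711973 - 38.6100 * 0.98412732 * 0.74262753 = 5.0009


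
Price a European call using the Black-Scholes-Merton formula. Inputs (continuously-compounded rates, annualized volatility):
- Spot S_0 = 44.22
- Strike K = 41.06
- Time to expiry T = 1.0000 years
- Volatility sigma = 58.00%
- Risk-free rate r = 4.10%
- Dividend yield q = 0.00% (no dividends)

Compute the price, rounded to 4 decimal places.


Answer: Price = 12.1282

Derivation:
d1 = (ln(S/K) + (r - q + 0.5*sigma^2) * T) / (sigma * sqrt(T)) = 0.48852201
d2 = d1 - sigma * sqrt(T) = -0.09147799
exp(-rT) = 0.95982913; exp(-qT) = 1.00000000
C = S_0 * exp(-qT) * N(d1) - K * exp(-rT) * N(d2)
N(d1) = 0.68740993; N(d2) = 0.46355640
C = 44.2200 * 1.00000000 * 0.68740993 - 41.0600 * 0.95982913 * 0.46355640 = 12.1282


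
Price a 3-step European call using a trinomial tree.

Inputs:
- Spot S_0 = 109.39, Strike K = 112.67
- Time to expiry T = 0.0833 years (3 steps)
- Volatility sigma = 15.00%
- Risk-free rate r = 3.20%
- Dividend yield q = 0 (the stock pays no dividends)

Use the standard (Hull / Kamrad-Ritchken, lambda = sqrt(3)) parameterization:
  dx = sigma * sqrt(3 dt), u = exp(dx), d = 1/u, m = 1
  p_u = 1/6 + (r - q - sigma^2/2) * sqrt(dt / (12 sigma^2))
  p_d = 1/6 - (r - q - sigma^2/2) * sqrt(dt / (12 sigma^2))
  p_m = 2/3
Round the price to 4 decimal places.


Answer: Price = V(0,0) = 0.8400

Derivation:
dt = T/N = 0.027767; dx = sigma*sqrt(3*dt) = 0.043293
u = exp(dx) = 1.044243; d = 1/u = 0.957631
p_u = 0.173321, p_m = 0.666667, p_d = 0.160012
Discount per step: exp(-r*dt) = 0.999112
Stock lattice S(k, j) with j the centered position index:
  k=0: S(0,+0) = 109.3900
  k=1: S(1,-1) = 104.7553; S(1,+0) = 109.3900; S(1,+1) = 114.2298
  k=2: S(2,-2) = 100.3169; S(2,-1) = 104.7553; S(2,+0) = 109.3900; S(2,+1) = 114.2298; S(2,+2) = 119.2837
  k=3: S(3,-3) = 96.0666; S(3,-2) = 100.3169; S(3,-1) = 104.7553; S(3,+0) = 109.3900; S(3,+1) = 114.2298; S(3,+2) = 119.2837; S(3,+3) = 124.5612
Terminal payoffs V(N, j) = max(S_T - K, 0):
  V(3,-3) = 0.000000; V(3,-2) = 0.000000; V(3,-1) = 0.000000; V(3,+0) = 0.000000; V(3,+1) = 1.559786; V(3,+2) = 6.613701; V(3,+3) = 11.891218
Backward induction: V(k, j) = exp(-r*dt) * [p_u * V(k+1, j+1) + p_m * V(k+1, j) + p_d * V(k+1, j-1)]
  V(2,-2) = exp(-r*dt) * [p_u*0.000000 + p_m*0.000000 + p_d*0.000000] = 0.000000
  V(2,-1) = exp(-r*dt) * [p_u*0.000000 + p_m*0.000000 + p_d*0.000000] = 0.000000
  V(2,+0) = exp(-r*dt) * [p_u*1.559786 + p_m*0.000000 + p_d*0.000000] = 0.270103
  V(2,+1) = exp(-r*dt) * [p_u*6.613701 + p_m*1.559786 + p_d*0.000000] = 2.184208
  V(2,+2) = exp(-r*dt) * [p_u*11.891218 + p_m*6.613701 + p_d*1.559786] = 6.713748
  V(1,-1) = exp(-r*dt) * [p_u*0.270103 + p_m*0.000000 + p_d*0.000000] = 0.046773
  V(1,+0) = exp(-r*dt) * [p_u*2.184208 + p_m*0.270103 + p_d*0.000000] = 0.558142
  V(1,+1) = exp(-r*dt) * [p_u*6.713748 + p_m*2.184208 + p_d*0.270103] = 2.660627
  V(0,+0) = exp(-r*dt) * [p_u*2.660627 + p_m*0.558142 + p_d*0.046773] = 0.839974


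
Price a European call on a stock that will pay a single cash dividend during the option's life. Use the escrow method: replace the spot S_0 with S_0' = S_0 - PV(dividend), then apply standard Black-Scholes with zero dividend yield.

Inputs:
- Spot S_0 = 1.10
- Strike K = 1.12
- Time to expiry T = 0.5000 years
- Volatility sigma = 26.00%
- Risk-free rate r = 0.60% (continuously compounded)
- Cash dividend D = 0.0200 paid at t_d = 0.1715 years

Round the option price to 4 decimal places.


PV(D) = D * exp(-r * t_d) = 0.0200 * 0.99897153 = 0.01997943
S_0' = S_0 - PV(D) = 1.1000 - 0.01997943 = 1.08002057
d1 = (ln(S_0'/K) + (r + sigma^2/2)*T) / (sigma*sqrt(T)) = -0.08946858
d2 = d1 - sigma*sqrt(T) = -0.27331634
exp(-rT) = 0.99700450
N(d1) = 0.46435476; N(d2) = 0.39230503
C = S_0' * N(d1) - K * exp(-rT) * N(d2) = 1.08002057 * 0.46435476 - 1.1200 * 0.99700450 * 0.39230503 = 0.0634

Answer: Price = 0.0634


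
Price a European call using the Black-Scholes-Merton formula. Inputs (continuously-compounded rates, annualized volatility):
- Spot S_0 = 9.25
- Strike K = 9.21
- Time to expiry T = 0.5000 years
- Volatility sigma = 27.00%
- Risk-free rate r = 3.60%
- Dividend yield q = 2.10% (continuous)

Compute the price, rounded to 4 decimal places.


Answer: Price = 0.7472

Derivation:
d1 = (ln(S/K) + (r - q + 0.5*sigma^2) * T) / (sigma * sqrt(T)) = 0.15744231
d2 = d1 - sigma * sqrt(T) = -0.03347652
exp(-rT) = 0.98216103; exp(-qT) = 0.98955493
C = S_0 * exp(-qT) * N(d1) - K * exp(-rT) * N(d2)
N(d1) = 0.56255186; N(d2) = 0.48664729
C = 9.2500 * 0.98955493 * 0.56255186 - 9.2100 * 0.98216103 * 0.48664729 = 0.7472


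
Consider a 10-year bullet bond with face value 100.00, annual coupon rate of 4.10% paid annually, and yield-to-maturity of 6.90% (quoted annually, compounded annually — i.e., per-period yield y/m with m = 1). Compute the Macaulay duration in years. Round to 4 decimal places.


Answer: Macaulay duration = 8.1806 years

Derivation:
Coupon per period c = face * coupon_rate / m = 4.100000
Periods per year m = 1; per-period yield y/m = 0.069000
Number of cashflows N = 10
Cashflows (t years, CF_t, discount factor 1/(1+y/m)^(m*t), PV):
  t = 1.0000: CF_t = 4.100000, DF = 0.935454, PV = 3.835360
  t = 2.0000: CF_t = 4.100000, DF = 0.875074, PV = 3.587802
  t = 3.0000: CF_t = 4.100000, DF = 0.818591, PV = 3.356222
  t = 4.0000: CF_t = 4.100000, DF = 0.765754, PV = 3.139591
  t = 5.0000: CF_t = 4.100000, DF = 0.716327, PV = 2.936942
  t = 6.0000: CF_t = 4.100000, DF = 0.670091, PV = 2.747373
  t = 7.0000: CF_t = 4.100000, DF = 0.626839, PV = 2.570040
  t = 8.0000: CF_t = 4.100000, DF = 0.586379, PV = 2.404154
  t = 9.0000: CF_t = 4.100000, DF = 0.548530, PV = 2.248974
  t = 10.0000: CF_t = 104.100000, DF = 0.513125, PV = 53.416285
Price P = sum_t PV_t = 80.242743
Macaulay numerator sum_t t * PV_t:
  t * PV_t at t = 1.0000: 3.835360
  t * PV_t at t = 2.0000: 7.175604
  t * PV_t at t = 3.0000: 10.068667
  t * PV_t at t = 4.0000: 12.558363
  t * PV_t at t = 5.0000: 14.684709
  t * PV_t at t = 6.0000: 16.484238
  t * PV_t at t = 7.0000: 17.990282
  t * PV_t at t = 8.0000: 19.233229
  t * PV_t at t = 9.0000: 20.240770
  t * PV_t at t = 10.0000: 534.162846
Macaulay duration D = (sum_t t * PV_t) / P = 656.434067 / 80.242743 = 8.180604


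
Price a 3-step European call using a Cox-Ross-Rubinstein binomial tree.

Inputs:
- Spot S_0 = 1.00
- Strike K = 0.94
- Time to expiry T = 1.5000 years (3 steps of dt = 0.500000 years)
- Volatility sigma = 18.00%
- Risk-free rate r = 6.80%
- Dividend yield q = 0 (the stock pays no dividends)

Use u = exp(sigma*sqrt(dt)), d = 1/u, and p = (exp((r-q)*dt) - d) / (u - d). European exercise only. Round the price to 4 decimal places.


Answer: Price = V(0,0) = 0.1809

Derivation:
dt = T/N = 0.500000
u = exp(sigma*sqrt(dt)) = 1.135734; d = 1/u = 0.880488
p = (exp((r-q)*dt) - d) / (u - d) = 0.603718
Discount per step: exp(-r*dt) = 0.966572
Stock lattice S(k, i) with i counting down-moves:
  k=0: S(0,0) = 1.0000
  k=1: S(1,0) = 1.1357; S(1,1) = 0.8805
  k=2: S(2,0) = 1.2899; S(2,1) = 1.0000; S(2,2) = 0.7753
  k=3: S(3,0) = 1.4650; S(3,1) = 1.1357; S(3,2) = 0.8805; S(3,3) = 0.6826
Terminal payoffs V(N, i) = max(S_T - K, 0):
  V(3,0) = 0.524974; V(3,1) = 0.195734; V(3,2) = 0.000000; V(3,3) = 0.000000
Backward induction: V(k, i) = exp(-r*dt) * [p * V(k+1, i) + (1-p) * V(k+1, i+1)].
  V(2,0) = exp(-r*dt) * [p*0.524974 + (1-p)*0.195734] = 0.381315
  V(2,1) = exp(-r*dt) * [p*0.195734 + (1-p)*0.000000] = 0.114218
  V(2,2) = exp(-r*dt) * [p*0.000000 + (1-p)*0.000000] = 0.000000
  V(1,0) = exp(-r*dt) * [p*0.381315 + (1-p)*0.114218] = 0.266261
  V(1,1) = exp(-r*dt) * [p*0.114218 + (1-p)*0.000000] = 0.066650
  V(0,0) = exp(-r*dt) * [p*0.266261 + (1-p)*0.066650] = 0.180902


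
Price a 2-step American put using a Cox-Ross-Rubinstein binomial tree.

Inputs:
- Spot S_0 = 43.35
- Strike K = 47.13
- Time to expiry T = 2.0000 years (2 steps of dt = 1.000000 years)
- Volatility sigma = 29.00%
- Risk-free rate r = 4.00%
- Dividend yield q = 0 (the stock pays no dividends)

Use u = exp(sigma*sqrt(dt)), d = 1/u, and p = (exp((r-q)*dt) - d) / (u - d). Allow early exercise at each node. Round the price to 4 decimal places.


Answer: Price = V(0,0) = 7.9675

Derivation:
dt = T/N = 1.000000
u = exp(sigma*sqrt(dt)) = 1.336427; d = 1/u = 0.748264
p = (exp((r-q)*dt) - d) / (u - d) = 0.497391
Discount per step: exp(-r*dt) = 0.960789
Stock lattice S(k, i) with i counting down-moves:
  k=0: S(0,0) = 43.3500
  k=1: S(1,0) = 57.9341; S(1,1) = 32.4372
  k=2: S(2,0) = 77.4248; S(2,1) = 43.3500; S(2,2) = 24.2716
Terminal payoffs V(N, i) = max(K - S_T, 0):
  V(2,0) = 0.000000; V(2,1) = 3.780000; V(2,2) = 22.858406
Backward induction: V(k, i) = exp(-r*dt) * [p * V(k+1, i) + (1-p) * V(k+1, i+1)]; then take max(V_cont, immediate exercise) for American.
  V(1,0) = exp(-r*dt) * [p*0.000000 + (1-p)*3.780000] = 1.825369; exercise = 0.000000; V(1,0) = max -> 1.825369
  V(1,1) = exp(-r*dt) * [p*3.780000 + (1-p)*22.858406] = 12.844781; exercise = 14.692774; V(1,1) = max -> 14.692774
  V(0,0) = exp(-r*dt) * [p*1.825369 + (1-p)*14.692774] = 7.967488; exercise = 3.780000; V(0,0) = max -> 7.967488


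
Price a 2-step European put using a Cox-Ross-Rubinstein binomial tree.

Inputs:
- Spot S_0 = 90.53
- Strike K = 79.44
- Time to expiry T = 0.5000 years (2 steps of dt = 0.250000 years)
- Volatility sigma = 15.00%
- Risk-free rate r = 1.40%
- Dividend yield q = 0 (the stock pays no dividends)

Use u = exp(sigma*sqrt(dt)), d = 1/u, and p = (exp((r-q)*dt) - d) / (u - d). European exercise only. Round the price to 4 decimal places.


Answer: Price = V(0,0) = 0.3704

Derivation:
dt = T/N = 0.250000
u = exp(sigma*sqrt(dt)) = 1.077884; d = 1/u = 0.927743
p = (exp((r-q)*dt) - d) / (u - d) = 0.504611
Discount per step: exp(-r*dt) = 0.996506
Stock lattice S(k, i) with i counting down-moves:
  k=0: S(0,0) = 90.5300
  k=1: S(1,0) = 97.5809; S(1,1) = 83.9886
  k=2: S(2,0) = 105.1809; S(2,1) = 90.5300; S(2,2) = 77.9199
Terminal payoffs V(N, i) = max(K - S_T, 0):
  V(2,0) = 0.000000; V(2,1) = 0.000000; V(2,2) = 1.520107
Backward induction: V(k, i) = exp(-r*dt) * [p * V(k+1, i) + (1-p) * V(k+1, i+1)].
  V(1,0) = exp(-r*dt) * [p*0.000000 + (1-p)*0.000000] = 0.000000
  V(1,1) = exp(-r*dt) * [p*0.000000 + (1-p)*1.520107] = 0.750413
  V(0,0) = exp(-r*dt) * [p*0.000000 + (1-p)*0.750413] = 0.370447


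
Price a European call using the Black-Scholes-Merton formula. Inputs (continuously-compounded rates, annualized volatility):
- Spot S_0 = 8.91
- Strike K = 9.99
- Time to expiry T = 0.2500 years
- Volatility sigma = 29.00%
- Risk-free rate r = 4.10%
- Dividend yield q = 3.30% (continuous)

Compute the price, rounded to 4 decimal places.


Answer: Price = 0.1699

Derivation:
d1 = (ln(S/K) + (r - q + 0.5*sigma^2) * T) / (sigma * sqrt(T)) = -0.70274380
d2 = d1 - sigma * sqrt(T) = -0.84774380
exp(-rT) = 0.98980235; exp(-qT) = 0.99178394
C = S_0 * exp(-qT) * N(d1) - K * exp(-rT) * N(d2)
N(d1) = 0.24110771; N(d2) = 0.19829033
C = 8.9100 * 0.99178394 * 0.24110771 - 9.9900 * 0.98980235 * 0.19829033 = 0.1699


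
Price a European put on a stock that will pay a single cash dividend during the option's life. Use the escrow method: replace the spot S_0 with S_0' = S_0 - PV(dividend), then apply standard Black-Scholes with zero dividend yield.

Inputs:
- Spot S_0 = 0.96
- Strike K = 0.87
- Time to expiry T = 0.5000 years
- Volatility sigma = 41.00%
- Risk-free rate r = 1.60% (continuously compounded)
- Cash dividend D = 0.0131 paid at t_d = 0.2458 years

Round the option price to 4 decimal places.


PV(D) = D * exp(-r * t_d) = 0.0131 * 0.99607492 = 0.01304858
S_0' = S_0 - PV(D) = 0.9600 - 0.01304858 = 0.94695142
d1 = (ln(S_0'/K) + (r + sigma^2/2)*T) / (sigma*sqrt(T)) = 0.46489539
d2 = d1 - sigma*sqrt(T) = 0.17498161
exp(-rT) = 0.99203191
N(-d1) = 0.32100319; N(-d2) = 0.43054704
P = K * exp(-rT) * N(-d2) - S_0' * N(-d1) = 0.8700 * 0.99203191 * 0.43054704 - 0.94695142 * 0.32100319 = 0.0676

Answer: Price = 0.0676


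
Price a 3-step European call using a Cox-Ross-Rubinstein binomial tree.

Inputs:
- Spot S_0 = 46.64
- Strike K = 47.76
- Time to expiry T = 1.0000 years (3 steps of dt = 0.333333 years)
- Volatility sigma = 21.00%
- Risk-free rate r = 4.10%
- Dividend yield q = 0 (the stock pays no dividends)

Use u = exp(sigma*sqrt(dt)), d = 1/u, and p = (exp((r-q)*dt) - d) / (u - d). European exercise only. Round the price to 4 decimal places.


Answer: Price = V(0,0) = 4.5551

Derivation:
dt = T/N = 0.333333
u = exp(sigma*sqrt(dt)) = 1.128900; d = 1/u = 0.885818
p = (exp((r-q)*dt) - d) / (u - d) = 0.526335
Discount per step: exp(-r*dt) = 0.986426
Stock lattice S(k, i) with i counting down-moves:
  k=0: S(0,0) = 46.6400
  k=1: S(1,0) = 52.6519; S(1,1) = 41.3146
  k=2: S(2,0) = 59.4387; S(2,1) = 46.6400; S(2,2) = 36.5972
  k=3: S(3,0) = 67.1003; S(3,1) = 52.6519; S(3,2) = 41.3146; S(3,3) = 32.4185
Terminal payoffs V(N, i) = max(S_T - K, 0):
  V(3,0) = 19.340347; V(3,1) = 4.891888; V(3,2) = 0.000000; V(3,3) = 0.000000
Backward induction: V(k, i) = exp(-r*dt) * [p * V(k+1, i) + (1-p) * V(k+1, i+1)].
  V(2,0) = exp(-r*dt) * [p*19.340347 + (1-p)*4.891888] = 12.326987
  V(2,1) = exp(-r*dt) * [p*4.891888 + (1-p)*0.000000] = 2.539821
  V(2,2) = exp(-r*dt) * [p*0.000000 + (1-p)*0.000000] = 0.000000
  V(1,0) = exp(-r*dt) * [p*12.326987 + (1-p)*2.539821] = 7.586749
  V(1,1) = exp(-r*dt) * [p*2.539821 + (1-p)*0.000000] = 1.318651
  V(0,0) = exp(-r*dt) * [p*7.586749 + (1-p)*1.318651] = 4.555088


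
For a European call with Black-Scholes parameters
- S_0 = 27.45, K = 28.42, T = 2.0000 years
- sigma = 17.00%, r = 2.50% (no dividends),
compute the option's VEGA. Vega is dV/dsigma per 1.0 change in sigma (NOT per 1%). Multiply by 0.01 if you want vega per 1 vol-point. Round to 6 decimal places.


d1 = 0.1837356463; d2 = -0.0566806593
phi(d1) = 0.3922648902; exp(-qT) = 1.0000000000; exp(-rT) = 0.9512294245
Vega = S * exp(-qT) * phi(d1) * sqrt(T) = 27.4500 * 1.0000000000 * 0.3922648902 * 1.4142135624 = 15.227787

Answer: Vega = 15.227787


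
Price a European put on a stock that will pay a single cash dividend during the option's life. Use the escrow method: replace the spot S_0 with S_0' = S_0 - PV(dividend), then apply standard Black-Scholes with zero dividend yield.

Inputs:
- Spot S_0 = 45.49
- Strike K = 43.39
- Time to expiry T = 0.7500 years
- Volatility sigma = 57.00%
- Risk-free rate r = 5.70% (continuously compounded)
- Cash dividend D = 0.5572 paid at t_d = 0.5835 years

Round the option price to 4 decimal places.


Answer: Price = 6.8488

Derivation:
PV(D) = D * exp(-r * t_d) = 0.5572 * 0.96728752 = 0.53897260
S_0' = S_0 - PV(D) = 45.4900 - 0.53897260 = 44.95102740
d1 = (ln(S_0'/K) + (r + sigma^2/2)*T) / (sigma*sqrt(T)) = 0.40502057
d2 = d1 - sigma*sqrt(T) = -0.08861391
exp(-rT) = 0.95815090
N(-d1) = 0.34273120; N(-d2) = 0.53530562
P = K * exp(-rT) * N(-d2) - S_0' * N(-d1) = 43.3900 * 0.95815090 * 0.53530562 - 44.95102740 * 0.34273120 = 6.8488


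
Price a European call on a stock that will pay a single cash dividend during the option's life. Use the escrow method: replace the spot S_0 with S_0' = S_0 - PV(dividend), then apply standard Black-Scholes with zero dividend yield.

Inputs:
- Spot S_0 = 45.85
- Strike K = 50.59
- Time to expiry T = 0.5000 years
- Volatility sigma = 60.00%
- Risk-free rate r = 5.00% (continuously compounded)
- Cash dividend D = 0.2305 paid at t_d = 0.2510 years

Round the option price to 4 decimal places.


PV(D) = D * exp(-r * t_d) = 0.2305 * 0.98752842 = 0.22762530
S_0' = S_0 - PV(D) = 45.8500 - 0.22762530 = 45.62237470
d1 = (ln(S_0'/K) + (r + sigma^2/2)*T) / (sigma*sqrt(T)) = 0.02744598
d2 = d1 - sigma*sqrt(T) = -0.39681809
exp(-rT) = 0.97530991
N(d1) = 0.51094799; N(d2) = 0.34575080
C = S_0' * N(d1) - K * exp(-rT) * N(d2) = 45.62237470 * 0.51094799 - 50.5900 * 0.97530991 * 0.34575080 = 6.2510

Answer: Price = 6.2510


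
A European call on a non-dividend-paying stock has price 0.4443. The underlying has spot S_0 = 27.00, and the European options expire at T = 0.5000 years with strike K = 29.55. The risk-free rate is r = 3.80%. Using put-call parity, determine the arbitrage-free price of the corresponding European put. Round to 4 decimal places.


Put-call parity: C - P = S_0 * exp(-qT) - K * exp(-rT).
S_0 * exp(-qT) = 27.0000 * 1.00000000 = 27.00000000
K * exp(-rT) = 29.5500 * 0.98117936 = 28.99385015
P = C - S*exp(-qT) + K*exp(-rT)
P = 0.4443 - 27.00000000 + 28.99385015 = 2.4382

Answer: Put price = 2.4382


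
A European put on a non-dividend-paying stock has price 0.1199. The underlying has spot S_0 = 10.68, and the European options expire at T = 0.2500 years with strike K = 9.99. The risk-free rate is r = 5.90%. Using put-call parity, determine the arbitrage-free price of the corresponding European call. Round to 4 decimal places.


Answer: Call price = 0.9562

Derivation:
Put-call parity: C - P = S_0 * exp(-qT) - K * exp(-rT).
S_0 * exp(-qT) = 10.6800 * 1.00000000 = 10.68000000
K * exp(-rT) = 9.9900 * 0.98535825 = 9.84372890
C = P + S*exp(-qT) - K*exp(-rT)
C = 0.1199 + 10.68000000 - 9.84372890 = 0.9562


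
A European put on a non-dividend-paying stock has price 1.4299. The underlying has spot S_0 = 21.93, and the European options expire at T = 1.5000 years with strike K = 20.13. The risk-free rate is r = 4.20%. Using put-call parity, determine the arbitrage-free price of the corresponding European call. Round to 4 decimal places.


Put-call parity: C - P = S_0 * exp(-qT) - K * exp(-rT).
S_0 * exp(-qT) = 21.9300 * 1.00000000 = 21.93000000
K * exp(-rT) = 20.1300 * 0.93894347 = 18.90093213
C = P + S*exp(-qT) - K*exp(-rT)
C = 1.4299 + 21.93000000 - 18.90093213 = 4.4590

Answer: Call price = 4.4590


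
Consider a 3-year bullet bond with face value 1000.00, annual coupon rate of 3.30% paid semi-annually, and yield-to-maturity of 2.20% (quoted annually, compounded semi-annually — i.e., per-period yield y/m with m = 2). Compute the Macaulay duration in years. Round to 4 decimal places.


Answer: Macaulay duration = 2.8831 years

Derivation:
Coupon per period c = face * coupon_rate / m = 16.500000
Periods per year m = 2; per-period yield y/m = 0.011000
Number of cashflows N = 6
Cashflows (t years, CF_t, discount factor 1/(1+y/m)^(m*t), PV):
  t = 0.5000: CF_t = 16.500000, DF = 0.989120, PV = 16.320475
  t = 1.0000: CF_t = 16.500000, DF = 0.978358, PV = 16.142903
  t = 1.5000: CF_t = 16.500000, DF = 0.967713, PV = 15.967263
  t = 2.0000: CF_t = 16.500000, DF = 0.957184, PV = 15.793534
  t = 2.5000: CF_t = 16.500000, DF = 0.946769, PV = 15.621695
  t = 3.0000: CF_t = 1016.500000, DF = 0.936468, PV = 951.919995
Price P = sum_t PV_t = 1031.765866
Macaulay numerator sum_t t * PV_t:
  t * PV_t at t = 0.5000: 8.160237
  t * PV_t at t = 1.0000: 16.142903
  t * PV_t at t = 1.5000: 23.950894
  t * PV_t at t = 2.0000: 31.587068
  t * PV_t at t = 2.5000: 39.054239
  t * PV_t at t = 3.0000: 2855.759986
Macaulay duration D = (sum_t t * PV_t) / P = 2974.655328 / 1031.765866 = 2.883072


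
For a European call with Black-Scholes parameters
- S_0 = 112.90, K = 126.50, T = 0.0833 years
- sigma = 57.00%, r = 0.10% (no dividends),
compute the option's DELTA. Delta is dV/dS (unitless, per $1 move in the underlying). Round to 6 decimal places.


Answer: Delta = 0.271390

Derivation:
d1 = -0.6086152018; d2 = -0.7731271162
phi(d1) = 0.3314942665; exp(-qT) = 1.0000000000; exp(-rT) = 0.9999167035
N(d1) = 0.2713897629
Delta = exp(-qT) * N(d1) = 1.0000000000 * 0.2713897629 = 0.271390


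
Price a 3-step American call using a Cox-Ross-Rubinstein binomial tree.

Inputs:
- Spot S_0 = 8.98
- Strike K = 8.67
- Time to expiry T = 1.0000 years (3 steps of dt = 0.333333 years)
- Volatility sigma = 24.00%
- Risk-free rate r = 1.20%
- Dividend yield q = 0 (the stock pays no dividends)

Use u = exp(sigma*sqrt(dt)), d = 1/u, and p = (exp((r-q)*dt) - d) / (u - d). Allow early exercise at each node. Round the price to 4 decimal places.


Answer: Price = V(0,0) = 1.1229

Derivation:
dt = T/N = 0.333333
u = exp(sigma*sqrt(dt)) = 1.148623; d = 1/u = 0.870607
p = (exp((r-q)*dt) - d) / (u - d) = 0.479831
Discount per step: exp(-r*dt) = 0.996008
Stock lattice S(k, i) with i counting down-moves:
  k=0: S(0,0) = 8.9800
  k=1: S(1,0) = 10.3146; S(1,1) = 7.8181
  k=2: S(2,0) = 11.8476; S(2,1) = 8.9800; S(2,2) = 6.8065
  k=3: S(3,0) = 13.6085; S(3,1) = 10.3146; S(3,2) = 7.8181; S(3,3) = 5.9258
Terminal payoffs V(N, i) = max(S_T - K, 0):
  V(3,0) = 4.938466; V(3,1) = 1.644637; V(3,2) = 0.000000; V(3,3) = 0.000000
Backward induction: V(k, i) = exp(-r*dt) * [p * V(k+1, i) + (1-p) * V(k+1, i+1)]; then take max(V_cont, immediate exercise) for American.
  V(2,0) = exp(-r*dt) * [p*4.938466 + (1-p)*1.644637] = 3.212243; exercise = 3.177632; V(2,0) = max -> 3.212243
  V(2,1) = exp(-r*dt) * [p*1.644637 + (1-p)*0.000000] = 0.785997; exercise = 0.310000; V(2,1) = max -> 0.785997
  V(2,2) = exp(-r*dt) * [p*0.000000 + (1-p)*0.000000] = 0.000000; exercise = 0.000000; V(2,2) = max -> 0.000000
  V(1,0) = exp(-r*dt) * [p*3.212243 + (1-p)*0.785997] = 1.942399; exercise = 1.644637; V(1,0) = max -> 1.942399
  V(1,1) = exp(-r*dt) * [p*0.785997 + (1-p)*0.000000] = 0.375640; exercise = 0.000000; V(1,1) = max -> 0.375640
  V(0,0) = exp(-r*dt) * [p*1.942399 + (1-p)*0.375640] = 1.122919; exercise = 0.310000; V(0,0) = max -> 1.122919


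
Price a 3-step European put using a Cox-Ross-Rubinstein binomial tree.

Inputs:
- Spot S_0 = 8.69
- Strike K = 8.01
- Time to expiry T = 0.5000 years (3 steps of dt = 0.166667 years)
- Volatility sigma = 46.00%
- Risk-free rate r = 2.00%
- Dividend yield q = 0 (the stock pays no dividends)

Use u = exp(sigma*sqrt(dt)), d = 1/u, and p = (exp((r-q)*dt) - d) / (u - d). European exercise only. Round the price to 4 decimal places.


Answer: Price = V(0,0) = 0.7930

Derivation:
dt = T/N = 0.166667
u = exp(sigma*sqrt(dt)) = 1.206585; d = 1/u = 0.828785
p = (exp((r-q)*dt) - d) / (u - d) = 0.462027
Discount per step: exp(-r*dt) = 0.996672
Stock lattice S(k, i) with i counting down-moves:
  k=0: S(0,0) = 8.6900
  k=1: S(1,0) = 10.4852; S(1,1) = 7.2021
  k=2: S(2,0) = 12.6513; S(2,1) = 8.6900; S(2,2) = 5.9690
  k=3: S(3,0) = 15.2649; S(3,1) = 10.4852; S(3,2) = 7.2021; S(3,3) = 4.9470
Terminal payoffs V(N, i) = max(K - S_T, 0):
  V(3,0) = 0.000000; V(3,1) = 0.000000; V(3,2) = 0.807856; V(3,3) = 3.062956
Backward induction: V(k, i) = exp(-r*dt) * [p * V(k+1, i) + (1-p) * V(k+1, i+1)].
  V(2,0) = exp(-r*dt) * [p*0.000000 + (1-p)*0.000000] = 0.000000
  V(2,1) = exp(-r*dt) * [p*0.000000 + (1-p)*0.807856] = 0.433159
  V(2,2) = exp(-r*dt) * [p*0.807856 + (1-p)*3.062956] = 2.014314
  V(1,0) = exp(-r*dt) * [p*0.000000 + (1-p)*0.433159] = 0.232252
  V(1,1) = exp(-r*dt) * [p*0.433159 + (1-p)*2.014314] = 1.279506
  V(0,0) = exp(-r*dt) * [p*0.232252 + (1-p)*1.279506] = 0.792999


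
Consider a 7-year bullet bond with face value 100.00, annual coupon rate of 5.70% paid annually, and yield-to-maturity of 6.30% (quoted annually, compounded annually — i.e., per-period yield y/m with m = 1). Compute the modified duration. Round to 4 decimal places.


Coupon per period c = face * coupon_rate / m = 5.700000
Periods per year m = 1; per-period yield y/m = 0.063000
Number of cashflows N = 7
Cashflows (t years, CF_t, discount factor 1/(1+y/m)^(m*t), PV):
  t = 1.0000: CF_t = 5.700000, DF = 0.940734, PV = 5.362183
  t = 2.0000: CF_t = 5.700000, DF = 0.884980, PV = 5.044386
  t = 3.0000: CF_t = 5.700000, DF = 0.832531, PV = 4.745424
  t = 4.0000: CF_t = 5.700000, DF = 0.783190, PV = 4.464181
  t = 5.0000: CF_t = 5.700000, DF = 0.736773, PV = 4.199606
  t = 6.0000: CF_t = 5.700000, DF = 0.693107, PV = 3.950711
  t = 7.0000: CF_t = 105.700000, DF = 0.652029, PV = 68.919503
Price P = sum_t PV_t = 96.685994
First compute Macaulay numerator sum_t t * PV_t:
  t * PV_t at t = 1.0000: 5.362183
  t * PV_t at t = 2.0000: 10.088772
  t * PV_t at t = 3.0000: 14.236273
  t * PV_t at t = 4.0000: 17.856724
  t * PV_t at t = 5.0000: 20.998029
  t * PV_t at t = 6.0000: 23.704266
  t * PV_t at t = 7.0000: 482.436520
Macaulay duration D = 574.682767 / 96.685994 = 5.943806
Modified duration = D / (1 + y/m) = 5.943806 / (1 + 0.063000) = 5.591539

Answer: Modified duration = 5.5915


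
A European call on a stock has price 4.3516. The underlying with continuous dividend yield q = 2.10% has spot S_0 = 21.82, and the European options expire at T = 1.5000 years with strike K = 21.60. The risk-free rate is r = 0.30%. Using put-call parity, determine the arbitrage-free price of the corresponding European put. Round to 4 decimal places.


Put-call parity: C - P = S_0 * exp(-qT) - K * exp(-rT).
S_0 * exp(-qT) = 21.8200 * 0.96899096 = 21.14338267
K * exp(-rT) = 21.6000 * 0.99551011 = 21.50301837
P = C - S*exp(-qT) + K*exp(-rT)
P = 4.3516 - 21.14338267 + 21.50301837 = 4.7112

Answer: Put price = 4.7112


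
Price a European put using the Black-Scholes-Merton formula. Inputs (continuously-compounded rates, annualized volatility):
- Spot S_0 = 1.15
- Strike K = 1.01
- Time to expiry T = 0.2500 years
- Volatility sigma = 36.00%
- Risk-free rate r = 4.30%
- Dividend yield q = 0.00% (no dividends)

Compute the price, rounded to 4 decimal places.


d1 = (ln(S/K) + (r - q + 0.5*sigma^2) * T) / (sigma * sqrt(T)) = 0.87089784
d2 = d1 - sigma * sqrt(T) = 0.69089784
exp(-rT) = 0.98930757; exp(-qT) = 1.00000000
P = K * exp(-rT) * N(-d2) - S_0 * exp(-qT) * N(-d1)
N(-d1) = 0.19190497; N(-d2) = 0.24481487
P = 1.0100 * 0.98930757 * 0.24481487 - 1.1500 * 1.00000000 * 0.19190497 = 0.0239

Answer: Price = 0.0239


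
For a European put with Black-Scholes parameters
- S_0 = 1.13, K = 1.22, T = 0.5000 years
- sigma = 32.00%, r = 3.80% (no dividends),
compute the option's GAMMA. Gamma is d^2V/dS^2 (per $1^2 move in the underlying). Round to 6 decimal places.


d1 = -0.1415681959; d2 = -0.3678423659
phi(d1) = 0.3949645321; exp(-qT) = 1.0000000000; exp(-rT) = 0.9811793622
Gamma = exp(-qT) * phi(d1) / (S * sigma * sqrt(T)) = 1.0000000000 * 0.3949645321 / (1.1300 * 0.3200 * 0.7071067812) = 1.544702

Answer: Gamma = 1.544702


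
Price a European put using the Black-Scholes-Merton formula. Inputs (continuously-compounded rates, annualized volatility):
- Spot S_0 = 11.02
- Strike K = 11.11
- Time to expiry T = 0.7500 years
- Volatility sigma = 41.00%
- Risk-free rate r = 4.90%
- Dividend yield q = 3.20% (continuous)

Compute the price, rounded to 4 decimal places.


Answer: Price = 1.4879

Derivation:
d1 = (ln(S/K) + (r - q + 0.5*sigma^2) * T) / (sigma * sqrt(T)) = 0.19053601
d2 = d1 - sigma * sqrt(T) = -0.16453441
exp(-rT) = 0.96391708; exp(-qT) = 0.97628571
P = K * exp(-rT) * N(-d2) - S_0 * exp(-qT) * N(-d1)
N(-d1) = 0.42444456; N(-d2) = 0.56534477
P = 11.1100 * 0.96391708 * 0.56534477 - 11.0200 * 0.97628571 * 0.42444456 = 1.4879


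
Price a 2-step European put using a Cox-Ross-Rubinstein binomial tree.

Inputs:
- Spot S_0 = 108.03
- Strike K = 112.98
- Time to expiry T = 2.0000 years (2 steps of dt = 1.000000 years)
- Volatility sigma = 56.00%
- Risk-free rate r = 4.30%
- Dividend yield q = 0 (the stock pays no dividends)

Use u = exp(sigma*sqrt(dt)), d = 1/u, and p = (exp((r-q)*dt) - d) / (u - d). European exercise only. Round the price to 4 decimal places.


dt = T/N = 1.000000
u = exp(sigma*sqrt(dt)) = 1.750673; d = 1/u = 0.571209
p = (exp((r-q)*dt) - d) / (u - d) = 0.400800
Discount per step: exp(-r*dt) = 0.957911
Stock lattice S(k, i) with i counting down-moves:
  k=0: S(0,0) = 108.0300
  k=1: S(1,0) = 189.1252; S(1,1) = 61.7077
  k=2: S(2,0) = 331.0962; S(2,1) = 108.0300; S(2,2) = 35.2480
Terminal payoffs V(N, i) = max(K - S_T, 0):
  V(2,0) = 0.000000; V(2,1) = 4.950000; V(2,2) = 77.731994
Backward induction: V(k, i) = exp(-r*dt) * [p * V(k+1, i) + (1-p) * V(k+1, i+1)].
  V(1,0) = exp(-r*dt) * [p*0.000000 + (1-p)*4.950000] = 2.841204
  V(1,1) = exp(-r*dt) * [p*4.950000 + (1-p)*77.731994] = 46.517114
  V(0,0) = exp(-r*dt) * [p*2.841204 + (1-p)*46.517114] = 27.790746

Answer: Price = V(0,0) = 27.7907


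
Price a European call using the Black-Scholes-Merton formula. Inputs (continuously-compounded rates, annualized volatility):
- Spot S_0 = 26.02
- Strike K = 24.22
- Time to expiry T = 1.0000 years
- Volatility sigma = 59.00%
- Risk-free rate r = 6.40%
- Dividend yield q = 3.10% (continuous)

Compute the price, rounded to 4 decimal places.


d1 = (ln(S/K) + (r - q + 0.5*sigma^2) * T) / (sigma * sqrt(T)) = 0.47243514
d2 = d1 - sigma * sqrt(T) = -0.11756486
exp(-rT) = 0.93800500; exp(-qT) = 0.96947557
C = S_0 * exp(-qT) * N(d1) - K * exp(-rT) * N(d2)
N(d1) = 0.68169189; N(d2) = 0.45320623
C = 26.0200 * 0.96947557 * 0.68169189 - 24.2200 * 0.93800500 * 0.45320623 = 6.9000

Answer: Price = 6.9000


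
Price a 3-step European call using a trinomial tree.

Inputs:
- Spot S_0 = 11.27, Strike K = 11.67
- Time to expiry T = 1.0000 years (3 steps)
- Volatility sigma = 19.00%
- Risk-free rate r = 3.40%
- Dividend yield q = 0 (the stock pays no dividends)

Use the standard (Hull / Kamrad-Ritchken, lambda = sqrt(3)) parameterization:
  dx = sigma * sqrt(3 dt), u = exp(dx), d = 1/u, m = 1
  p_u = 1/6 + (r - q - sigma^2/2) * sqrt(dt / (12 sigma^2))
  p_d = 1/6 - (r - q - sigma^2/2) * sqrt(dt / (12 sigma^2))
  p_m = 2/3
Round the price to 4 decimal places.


Answer: Price = V(0,0) = 0.8348

Derivation:
dt = T/N = 0.333333; dx = sigma*sqrt(3*dt) = 0.190000
u = exp(dx) = 1.209250; d = 1/u = 0.826959
p_u = 0.180658, p_m = 0.666667, p_d = 0.152675
Discount per step: exp(-r*dt) = 0.988731
Stock lattice S(k, j) with j the centered position index:
  k=0: S(0,+0) = 11.2700
  k=1: S(1,-1) = 9.3198; S(1,+0) = 11.2700; S(1,+1) = 13.6282
  k=2: S(2,-2) = 7.7071; S(2,-1) = 9.3198; S(2,+0) = 11.2700; S(2,+1) = 13.6282; S(2,+2) = 16.4799
  k=3: S(3,-3) = 6.3735; S(3,-2) = 7.7071; S(3,-1) = 9.3198; S(3,+0) = 11.2700; S(3,+1) = 13.6282; S(3,+2) = 16.4799; S(3,+3) = 19.9284
Terminal payoffs V(N, j) = max(S_T - K, 0):
  V(3,-3) = 0.000000; V(3,-2) = 0.000000; V(3,-1) = 0.000000; V(3,+0) = 0.000000; V(3,+1) = 1.958243; V(3,+2) = 4.809947; V(3,+3) = 8.258370
Backward induction: V(k, j) = exp(-r*dt) * [p_u * V(k+1, j+1) + p_m * V(k+1, j) + p_d * V(k+1, j-1)]
  V(2,-2) = exp(-r*dt) * [p_u*0.000000 + p_m*0.000000 + p_d*0.000000] = 0.000000
  V(2,-1) = exp(-r*dt) * [p_u*0.000000 + p_m*0.000000 + p_d*0.000000] = 0.000000
  V(2,+0) = exp(-r*dt) * [p_u*1.958243 + p_m*0.000000 + p_d*0.000000] = 0.349785
  V(2,+1) = exp(-r*dt) * [p_u*4.809947 + p_m*1.958243 + p_d*0.000000] = 2.149946
  V(2,+2) = exp(-r*dt) * [p_u*8.258370 + p_m*4.809947 + p_d*1.958243] = 4.941228
  V(1,-1) = exp(-r*dt) * [p_u*0.349785 + p_m*0.000000 + p_d*0.000000] = 0.062479
  V(1,+0) = exp(-r*dt) * [p_u*2.149946 + p_m*0.349785 + p_d*0.000000] = 0.614590
  V(1,+1) = exp(-r*dt) * [p_u*4.941228 + p_m*2.149946 + p_d*0.349785] = 2.352559
  V(0,+0) = exp(-r*dt) * [p_u*2.352559 + p_m*0.614590 + p_d*0.062479] = 0.834759


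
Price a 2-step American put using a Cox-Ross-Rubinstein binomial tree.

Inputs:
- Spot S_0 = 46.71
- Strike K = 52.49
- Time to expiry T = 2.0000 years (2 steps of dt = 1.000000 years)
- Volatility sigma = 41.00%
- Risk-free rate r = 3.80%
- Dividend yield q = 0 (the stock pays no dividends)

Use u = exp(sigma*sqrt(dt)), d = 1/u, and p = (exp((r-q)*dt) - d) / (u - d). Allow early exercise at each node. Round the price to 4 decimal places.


Answer: Price = V(0,0) = 12.8088

Derivation:
dt = T/N = 1.000000
u = exp(sigma*sqrt(dt)) = 1.506818; d = 1/u = 0.663650
p = (exp((r-q)*dt) - d) / (u - d) = 0.444848
Discount per step: exp(-r*dt) = 0.962713
Stock lattice S(k, i) with i counting down-moves:
  k=0: S(0,0) = 46.7100
  k=1: S(1,0) = 70.3835; S(1,1) = 30.9991
  k=2: S(2,0) = 106.0550; S(2,1) = 46.7100; S(2,2) = 20.5726
Terminal payoffs V(N, i) = max(K - S_T, 0):
  V(2,0) = 0.000000; V(2,1) = 5.780000; V(2,2) = 31.917437
Backward induction: V(k, i) = exp(-r*dt) * [p * V(k+1, i) + (1-p) * V(k+1, i+1)]; then take max(V_cont, immediate exercise) for American.
  V(1,0) = exp(-r*dt) * [p*0.000000 + (1-p)*5.780000] = 3.089135; exercise = 0.000000; V(1,0) = max -> 3.089135
  V(1,1) = exp(-r*dt) * [p*5.780000 + (1-p)*31.917437] = 19.533699; exercise = 21.490897; V(1,1) = max -> 21.490897
  V(0,0) = exp(-r*dt) * [p*3.089135 + (1-p)*21.490897] = 12.808818; exercise = 5.780000; V(0,0) = max -> 12.808818


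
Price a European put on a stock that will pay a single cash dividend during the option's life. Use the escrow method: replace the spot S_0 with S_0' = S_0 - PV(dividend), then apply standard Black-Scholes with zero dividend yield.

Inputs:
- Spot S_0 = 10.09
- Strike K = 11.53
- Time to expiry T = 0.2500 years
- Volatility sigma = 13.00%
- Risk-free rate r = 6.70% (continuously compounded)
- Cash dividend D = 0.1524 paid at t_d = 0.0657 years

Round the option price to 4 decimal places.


PV(D) = D * exp(-r * t_d) = 0.1524 * 0.99560777 = 0.15173062
S_0' = S_0 - PV(D) = 10.0900 - 0.15173062 = 9.93826938
d1 = (ln(S_0'/K) + (r + sigma^2/2)*T) / (sigma*sqrt(T)) = -1.99533748
d2 = d1 - sigma*sqrt(T) = -2.06033748
exp(-rT) = 0.98338950
N(-d1) = 0.97699696; N(-d2) = 0.98031686
P = K * exp(-rT) * N(-d2) - S_0' * N(-d1) = 11.5300 * 0.98338950 * 0.98031686 - 9.93826938 * 0.97699696 = 1.4056

Answer: Price = 1.4056


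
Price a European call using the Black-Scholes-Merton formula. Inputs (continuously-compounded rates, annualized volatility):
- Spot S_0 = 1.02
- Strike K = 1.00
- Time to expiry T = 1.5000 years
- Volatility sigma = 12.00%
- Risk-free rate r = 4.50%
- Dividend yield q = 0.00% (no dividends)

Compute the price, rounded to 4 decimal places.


Answer: Price = 0.1097

Derivation:
d1 = (ln(S/K) + (r - q + 0.5*sigma^2) * T) / (sigma * sqrt(T)) = 0.66750383
d2 = d1 - sigma * sqrt(T) = 0.52053445
exp(-rT) = 0.93472772; exp(-qT) = 1.00000000
C = S_0 * exp(-qT) * N(d1) - K * exp(-rT) * N(d2)
N(d1) = 0.74777482; N(d2) = 0.69865444
C = 1.0200 * 1.00000000 * 0.74777482 - 1.0000 * 0.93472772 * 0.69865444 = 0.1097


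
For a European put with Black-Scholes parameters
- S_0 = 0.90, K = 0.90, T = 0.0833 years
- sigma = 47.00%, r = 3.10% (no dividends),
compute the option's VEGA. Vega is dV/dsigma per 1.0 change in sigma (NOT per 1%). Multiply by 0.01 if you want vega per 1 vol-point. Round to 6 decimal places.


Answer: Vega = 0.103237

Derivation:
d1 = 0.0868615539; d2 = -0.0487886211
phi(d1) = 0.3974401199; exp(-qT) = 1.0000000000; exp(-rT) = 0.9974210313
Vega = S * exp(-qT) * phi(d1) * sqrt(T) = 0.9000 * 1.0000000000 * 0.3974401199 * 0.2886173938 = 0.103237


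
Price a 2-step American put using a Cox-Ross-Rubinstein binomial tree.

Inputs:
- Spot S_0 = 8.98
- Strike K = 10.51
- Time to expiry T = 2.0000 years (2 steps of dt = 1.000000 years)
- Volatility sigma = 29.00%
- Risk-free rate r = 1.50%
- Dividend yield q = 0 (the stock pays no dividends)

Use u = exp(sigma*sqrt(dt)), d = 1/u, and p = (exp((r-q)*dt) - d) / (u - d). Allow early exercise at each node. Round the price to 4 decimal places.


Answer: Price = V(0,0) = 2.4080

Derivation:
dt = T/N = 1.000000
u = exp(sigma*sqrt(dt)) = 1.336427; d = 1/u = 0.748264
p = (exp((r-q)*dt) - d) / (u - d) = 0.453699
Discount per step: exp(-r*dt) = 0.985112
Stock lattice S(k, i) with i counting down-moves:
  k=0: S(0,0) = 8.9800
  k=1: S(1,0) = 12.0011; S(1,1) = 6.7194
  k=2: S(2,0) = 16.0386; S(2,1) = 8.9800; S(2,2) = 5.0279
Terminal payoffs V(N, i) = max(K - S_T, 0):
  V(2,0) = 0.000000; V(2,1) = 1.530000; V(2,2) = 5.482113
Backward induction: V(k, i) = exp(-r*dt) * [p * V(k+1, i) + (1-p) * V(k+1, i+1)]; then take max(V_cont, immediate exercise) for American.
  V(1,0) = exp(-r*dt) * [p*0.000000 + (1-p)*1.530000] = 0.823396; exercise = 0.000000; V(1,0) = max -> 0.823396
  V(1,1) = exp(-r*dt) * [p*1.530000 + (1-p)*5.482113] = 3.634120; exercise = 3.790593; V(1,1) = max -> 3.790593
  V(0,0) = exp(-r*dt) * [p*0.823396 + (1-p)*3.790593] = 2.407986; exercise = 1.530000; V(0,0) = max -> 2.407986


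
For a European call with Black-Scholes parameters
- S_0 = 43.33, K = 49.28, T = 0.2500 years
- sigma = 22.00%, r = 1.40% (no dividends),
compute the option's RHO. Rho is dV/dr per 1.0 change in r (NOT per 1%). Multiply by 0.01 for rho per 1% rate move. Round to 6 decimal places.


d1 = -1.0829371225; d2 = -1.1929371225
phi(d1) = 0.2219473830; exp(-qT) = 1.0000000000; exp(-rT) = 0.9965061179
N(d2) = 0.1164469996
Rho = K*T*exp(-rT)*N(d2) = 49.2800 * 0.2500 * 0.9965061179 * 0.1164469996 = 1.429615

Answer: Rho = 1.429615


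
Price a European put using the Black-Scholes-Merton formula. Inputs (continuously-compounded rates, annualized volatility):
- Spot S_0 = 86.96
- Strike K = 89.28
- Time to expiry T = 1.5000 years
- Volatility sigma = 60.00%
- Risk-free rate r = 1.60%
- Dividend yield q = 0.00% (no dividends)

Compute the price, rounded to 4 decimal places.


d1 = (ln(S/K) + (r - q + 0.5*sigma^2) * T) / (sigma * sqrt(T)) = 0.36425375
d2 = d1 - sigma * sqrt(T) = -0.37059318
exp(-rT) = 0.97628571; exp(-qT) = 1.00000000
P = K * exp(-rT) * N(-d2) - S_0 * exp(-qT) * N(-d1)
N(-d1) = 0.35783427; N(-d2) = 0.64452972
P = 89.2800 * 0.97628571 * 0.64452972 - 86.9600 * 1.00000000 * 0.35783427 = 25.0617

Answer: Price = 25.0617


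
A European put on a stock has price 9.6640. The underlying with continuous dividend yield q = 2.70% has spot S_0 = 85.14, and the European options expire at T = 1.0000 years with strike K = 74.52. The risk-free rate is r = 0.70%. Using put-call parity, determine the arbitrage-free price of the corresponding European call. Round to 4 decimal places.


Put-call parity: C - P = S_0 * exp(-qT) - K * exp(-rT).
S_0 * exp(-qT) = 85.1400 * 0.97336124 = 82.87197610
K * exp(-rT) = 74.5200 * 0.99302444 = 74.00018149
C = P + S*exp(-qT) - K*exp(-rT)
C = 9.6640 + 82.87197610 - 74.00018149 = 18.5358

Answer: Call price = 18.5358


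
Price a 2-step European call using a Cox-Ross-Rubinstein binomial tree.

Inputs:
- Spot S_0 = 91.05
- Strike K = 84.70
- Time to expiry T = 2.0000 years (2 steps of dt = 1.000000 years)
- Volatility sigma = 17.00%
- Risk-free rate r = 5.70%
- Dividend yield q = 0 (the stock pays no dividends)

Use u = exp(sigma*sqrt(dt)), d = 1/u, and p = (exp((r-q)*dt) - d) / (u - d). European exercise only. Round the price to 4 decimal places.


dt = T/N = 1.000000
u = exp(sigma*sqrt(dt)) = 1.185305; d = 1/u = 0.843665
p = (exp((r-q)*dt) - d) / (u - d) = 0.629291
Discount per step: exp(-r*dt) = 0.944594
Stock lattice S(k, i) with i counting down-moves:
  k=0: S(0,0) = 91.0500
  k=1: S(1,0) = 107.9220; S(1,1) = 76.8157
  k=2: S(2,0) = 127.9205; S(2,1) = 91.0500; S(2,2) = 64.8067
Terminal payoffs V(N, i) = max(S_T - K, 0):
  V(2,0) = 43.220478; V(2,1) = 6.350000; V(2,2) = 0.000000
Backward induction: V(k, i) = exp(-r*dt) * [p * V(k+1, i) + (1-p) * V(k+1, i+1)].
  V(1,0) = exp(-r*dt) * [p*43.220478 + (1-p)*6.350000] = 27.914889
  V(1,1) = exp(-r*dt) * [p*6.350000 + (1-p)*0.000000] = 3.774596
  V(0,0) = exp(-r*dt) * [p*27.914889 + (1-p)*3.774596] = 17.915043

Answer: Price = V(0,0) = 17.9150
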